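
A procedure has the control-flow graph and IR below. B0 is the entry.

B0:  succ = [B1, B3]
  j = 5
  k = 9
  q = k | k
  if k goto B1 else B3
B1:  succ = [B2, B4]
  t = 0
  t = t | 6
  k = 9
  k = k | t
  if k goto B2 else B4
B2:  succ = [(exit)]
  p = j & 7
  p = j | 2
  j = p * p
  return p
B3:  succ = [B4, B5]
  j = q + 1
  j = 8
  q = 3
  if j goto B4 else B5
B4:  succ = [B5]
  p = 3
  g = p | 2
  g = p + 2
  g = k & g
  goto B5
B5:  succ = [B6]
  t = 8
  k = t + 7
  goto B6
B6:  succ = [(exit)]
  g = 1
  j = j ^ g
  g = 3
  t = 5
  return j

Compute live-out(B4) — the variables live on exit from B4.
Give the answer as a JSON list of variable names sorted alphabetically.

Answer: ["j"]

Working:
def/use:
  B0: {j,k,q} / ∅
  B1: {k,t} / ∅
  B2: {j,p} / {j}
  B3: {j,q} / {q}
  B4: {g,p} / {k}
  B5: {k,t} / ∅
  B6: {g,j,t} / {j}

Backward fixpoint:
  B0: in=∅ out={j,k,q}
  B1: in={j} out={j,k}
  B2: in={j} out=∅
  B3: in={k,q} out={j,k}
  B4: in={j,k} out={j}
  B5: in={j} out={j}
  B6: in={j} out=∅

live-out(B4) = ["j"]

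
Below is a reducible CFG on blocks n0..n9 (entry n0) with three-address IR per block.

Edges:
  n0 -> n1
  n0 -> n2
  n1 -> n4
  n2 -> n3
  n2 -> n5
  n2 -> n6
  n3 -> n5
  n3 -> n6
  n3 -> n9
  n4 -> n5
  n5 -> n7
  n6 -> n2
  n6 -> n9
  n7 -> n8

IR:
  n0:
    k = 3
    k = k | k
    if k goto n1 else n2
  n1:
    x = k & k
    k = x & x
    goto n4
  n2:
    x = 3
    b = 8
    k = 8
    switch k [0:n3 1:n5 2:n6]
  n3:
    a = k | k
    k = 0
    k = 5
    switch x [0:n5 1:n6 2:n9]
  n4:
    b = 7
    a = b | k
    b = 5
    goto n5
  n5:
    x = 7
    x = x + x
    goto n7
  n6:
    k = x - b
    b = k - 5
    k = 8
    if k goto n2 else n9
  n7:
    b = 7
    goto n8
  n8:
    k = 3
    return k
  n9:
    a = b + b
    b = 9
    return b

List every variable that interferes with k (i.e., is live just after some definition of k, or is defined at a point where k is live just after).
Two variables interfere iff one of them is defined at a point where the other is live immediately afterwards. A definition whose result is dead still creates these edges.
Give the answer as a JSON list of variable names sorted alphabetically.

def/use:
  n0: def={k} ue=∅
  n1: def={k,x} ue={k}
  n2: def={b,k,x} ue=∅
  n3: def={a,k} ue={k,x}
  n4: def={a,b} ue={k}
  n5: def={x} ue=∅
  n6: def={b,k} ue={b,x}
  n7: def={b} ue=∅
  n8: def={k} ue=∅
  n9: def={a,b} ue={b}

Liveness:
  n0: in=∅ out={k}
  n1: in={k} out={k}
  n2: in=∅ out={b,k,x}
  n3: in={b,k,x} out={b,x}
  n4: in={k} out=∅
  n5: in=∅ out=∅
  n6: in={b,x} out={b}
  n7: in=∅ out=∅
  n8: in=∅ out=∅
  n9: in={b} out=∅

Interference:
  a↔{b,x}
  b↔{a,k,x}
  k↔{b,x}
  x↔{a,b,k}

N(k) = ["b", "x"]

Answer: ["b", "x"]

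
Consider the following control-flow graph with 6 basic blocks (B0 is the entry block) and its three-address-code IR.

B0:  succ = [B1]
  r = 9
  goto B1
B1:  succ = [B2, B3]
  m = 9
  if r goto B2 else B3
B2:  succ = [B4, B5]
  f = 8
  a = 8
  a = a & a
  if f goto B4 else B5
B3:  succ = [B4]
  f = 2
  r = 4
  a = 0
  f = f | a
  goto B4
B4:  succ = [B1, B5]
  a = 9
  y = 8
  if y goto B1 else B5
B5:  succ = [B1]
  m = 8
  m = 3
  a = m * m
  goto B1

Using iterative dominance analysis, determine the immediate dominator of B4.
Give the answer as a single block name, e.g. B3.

Answer: B1

Working:
idom tree: B1←B0 B2←B1 B3←B1 B4←B1 B5←B1
Dom at joins:
  B1: preds {B0,B4,B5}: {B0} ∩ {B0,B1,B4} ∩ {B0,B1,B5} = {B0}; idom=B0
  B4: preds {B2,B3}: {B0,B1,B2} ∩ {B0,B1,B3} = {B0,B1}; idom=B1
  B5: preds {B2,B4}: {B0,B1,B2} ∩ {B0,B1,B4} = {B0,B1}; idom=B1

idom(B4) = B1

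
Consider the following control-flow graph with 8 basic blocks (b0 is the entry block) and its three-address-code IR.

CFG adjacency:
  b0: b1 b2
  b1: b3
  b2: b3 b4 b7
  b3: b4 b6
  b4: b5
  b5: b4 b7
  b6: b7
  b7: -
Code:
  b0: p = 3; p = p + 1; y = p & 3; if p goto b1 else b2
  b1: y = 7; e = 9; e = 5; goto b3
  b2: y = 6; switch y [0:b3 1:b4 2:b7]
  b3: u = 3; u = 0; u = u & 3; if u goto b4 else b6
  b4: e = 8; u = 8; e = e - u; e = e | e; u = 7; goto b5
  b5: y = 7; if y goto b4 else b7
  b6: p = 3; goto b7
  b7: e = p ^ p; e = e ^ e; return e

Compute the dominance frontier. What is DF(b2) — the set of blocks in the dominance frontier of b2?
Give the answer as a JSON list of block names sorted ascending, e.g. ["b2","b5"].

Answer: ["b3", "b4", "b7"]

Derivation:
idom tree: b1←b0 b2←b0 b3←b0 b4←b0 b5←b4 b6←b3 b7←b0
Dom∩ at merges:
  b3: preds {b1,b2}: {b0,b1} ∩ {b0,b2} = {b0}; idom=b0
  b4: preds {b2,b3,b5}: {b0,b2} ∩ {b0,b3} ∩ {b0,b4,b5} = {b0}; idom=b0
  b7: preds {b2,b5,b6}: {b0,b2} ∩ {b0,b4,b5} ∩ {b0,b3,b6} = {b0}; idom=b0

Frontier:
  b3←b1: walk b1 to b0
  b3←b2: walk b2 to b0
  b4←b2: walk b2 to b0
  b4←b3: walk b3 to b0
  b4←b5: walk b5→b4 to b0
  b7←b2: walk b2 to b0
  b7←b5: walk b5→b4 to b0
  b7←b6: walk b6→b3 to b0
  DF(b0)=∅
  DF(b1)={b3}
  DF(b2)={b3,b4,b7}
  DF(b3)={b4,b7}
  DF(b4)={b4,b7}
  DF(b5)={b4,b7}
  DF(b6)={b7}
  DF(b7)=∅

DF(b2) = ["b3", "b4", "b7"]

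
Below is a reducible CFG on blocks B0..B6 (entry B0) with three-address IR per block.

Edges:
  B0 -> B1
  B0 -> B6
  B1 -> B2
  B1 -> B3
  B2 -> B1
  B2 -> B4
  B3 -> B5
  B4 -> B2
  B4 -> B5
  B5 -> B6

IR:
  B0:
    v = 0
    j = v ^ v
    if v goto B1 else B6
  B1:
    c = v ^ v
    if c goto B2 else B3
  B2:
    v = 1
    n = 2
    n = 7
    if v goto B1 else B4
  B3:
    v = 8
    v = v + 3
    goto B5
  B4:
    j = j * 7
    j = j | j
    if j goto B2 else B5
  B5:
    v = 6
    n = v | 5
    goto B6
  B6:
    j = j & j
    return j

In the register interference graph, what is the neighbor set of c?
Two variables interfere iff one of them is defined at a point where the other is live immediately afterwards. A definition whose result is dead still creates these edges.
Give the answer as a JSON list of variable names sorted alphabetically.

Answer: ["j"]

Working:
Per-block:
  B0: def={j,v} ue=∅
  B1: def={c} ue={v}
  B2: def={n,v} ue=∅
  B3: def={v} ue=∅
  B4: def={j} ue={j}
  B5: def={n,v} ue=∅
  B6: def={j} ue={j}

Backward fixpoint:
  live B0: ∅→{j,v}
  live B1: {j,v}→{j}
  live B2: {j}→{j,v}
  live B3: {j}→{j}
  live B4: {j}→{j}
  live B5: {j}→{j}
  live B6: {j}→∅

Interfere edges:
  c: {j}
  j: {c,n,v}
  n: {j,v}
  v: {j,n}

N(c) = ["j"]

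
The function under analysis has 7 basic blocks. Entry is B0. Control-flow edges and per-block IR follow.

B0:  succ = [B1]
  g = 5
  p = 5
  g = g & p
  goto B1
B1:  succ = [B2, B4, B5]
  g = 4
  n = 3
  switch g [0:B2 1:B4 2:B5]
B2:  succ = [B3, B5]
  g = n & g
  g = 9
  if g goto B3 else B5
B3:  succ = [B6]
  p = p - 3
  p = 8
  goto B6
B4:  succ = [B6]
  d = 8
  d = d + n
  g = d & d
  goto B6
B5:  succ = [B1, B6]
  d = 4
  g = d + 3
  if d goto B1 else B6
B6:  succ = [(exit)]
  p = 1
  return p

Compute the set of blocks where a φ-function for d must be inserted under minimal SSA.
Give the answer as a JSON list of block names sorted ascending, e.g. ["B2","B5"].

Answer: ["B1", "B6"]

Analysis:
idom tree: B1←B0 B2←B1 B3←B2 B4←B1 B5←B1 B6←B1
Join-block Dom:
  B1: preds {B0,B5}: {B0} ∩ {B0,B1,B5} = {B0}; idom=B0
  B5: preds {B1,B2}: {B0,B1} ∩ {B0,B1,B2} = {B0,B1}; idom=B1
  B6: preds {B3,B4,B5}: {B0,B1,B2,B3} ∩ {B0,B1,B4} ∩ {B0,B1,B5} = {B0,B1}; idom=B1

Frontier:
  join B1 pred B0: · stop@B0
  join B1 pred B5: B5→B1 stop@B0
  join B5 pred B1: · stop@B1
  join B5 pred B2: B2 stop@B1
  join B6 pred B3: B3→B2 stop@B1
  join B6 pred B4: B4 stop@B1
  join B6 pred B5: B5 stop@B1
  B0 → ∅
  B1 → {B1}
  B2 → {B5,B6}
  B3 → {B6}
  B4 → {B6}
  B5 → {B1,B6}
  B6 → ∅

φ for d: defs {B4,B5}
  DF⁺ = {B1,B6}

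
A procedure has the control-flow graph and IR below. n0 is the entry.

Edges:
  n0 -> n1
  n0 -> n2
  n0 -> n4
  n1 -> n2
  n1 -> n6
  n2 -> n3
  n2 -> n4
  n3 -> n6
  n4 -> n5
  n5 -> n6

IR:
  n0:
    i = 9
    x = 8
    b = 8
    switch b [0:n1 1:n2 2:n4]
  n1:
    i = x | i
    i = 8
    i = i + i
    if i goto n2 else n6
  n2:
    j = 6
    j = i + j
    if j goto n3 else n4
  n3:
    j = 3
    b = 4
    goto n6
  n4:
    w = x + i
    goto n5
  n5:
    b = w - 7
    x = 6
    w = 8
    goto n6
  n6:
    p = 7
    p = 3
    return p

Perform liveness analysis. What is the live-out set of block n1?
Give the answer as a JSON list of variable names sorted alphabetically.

Block summaries:
  n0 def {b,i,x} use ∅
  n1 def {i} use {i,x}
  n2 def {j} use {i}
  n3 def {b,j} use ∅
  n4 def {w} use {i,x}
  n5 def {b,w,x} use {w}
  n6 def {p} use ∅

Live sets:
  n0 li=∅ lo={i,x}
  n1 li={i,x} lo={i,x}
  n2 li={i,x} lo={i,x}
  n3 li=∅ lo=∅
  n4 li={i,x} lo={w}
  n5 li={w} lo=∅
  n6 li=∅ lo=∅

live-out(n1) = ["i", "x"]

Answer: ["i", "x"]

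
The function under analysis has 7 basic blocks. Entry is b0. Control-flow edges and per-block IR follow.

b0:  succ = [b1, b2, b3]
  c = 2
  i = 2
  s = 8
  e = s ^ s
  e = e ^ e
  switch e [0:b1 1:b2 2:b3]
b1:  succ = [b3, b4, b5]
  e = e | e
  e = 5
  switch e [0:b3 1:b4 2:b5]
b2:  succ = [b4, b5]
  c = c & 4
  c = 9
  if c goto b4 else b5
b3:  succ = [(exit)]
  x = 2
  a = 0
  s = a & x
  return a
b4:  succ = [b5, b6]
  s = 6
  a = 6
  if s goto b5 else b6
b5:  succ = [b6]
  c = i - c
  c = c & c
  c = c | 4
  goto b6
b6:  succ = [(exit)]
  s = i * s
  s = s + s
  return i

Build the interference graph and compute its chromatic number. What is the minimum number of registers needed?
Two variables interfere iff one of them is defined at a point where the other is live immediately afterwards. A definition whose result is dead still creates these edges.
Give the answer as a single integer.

Per-block:
  b0: def={c,e,i,s} ue=∅
  b1: def={e} ue={e}
  b2: def={c} ue={c}
  b3: def={a,s,x} ue=∅
  b4: def={a,s} ue=∅
  b5: def={c} ue={c,i}
  b6: def={s} ue={i,s}

Live sets:
  b0 li=∅ lo={c,e,i,s}
  b1 li={c,e,i,s} lo={c,i,s}
  b2 li={c,i,s} lo={c,i,s}
  b3 li=∅ lo=∅
  b4 li={c,i} lo={c,i,s}
  b5 li={c,i,s} lo={i,s}
  b6 li={i,s} lo=∅

Interference:
  a↔{c,i,s,x}
  c↔{a,e,i,s}
  e↔{c,i,s}
  i↔{a,c,e,s}
  s↔{a,c,e,i}
  x↔{a}

Chromatic number:
  clique {a,c,i,s} ⇒ need ≥ 4
  4-colouring: r0={a,e}  r1={c,x}  r2={i}  r3={s}
  χ = 4

Answer: 4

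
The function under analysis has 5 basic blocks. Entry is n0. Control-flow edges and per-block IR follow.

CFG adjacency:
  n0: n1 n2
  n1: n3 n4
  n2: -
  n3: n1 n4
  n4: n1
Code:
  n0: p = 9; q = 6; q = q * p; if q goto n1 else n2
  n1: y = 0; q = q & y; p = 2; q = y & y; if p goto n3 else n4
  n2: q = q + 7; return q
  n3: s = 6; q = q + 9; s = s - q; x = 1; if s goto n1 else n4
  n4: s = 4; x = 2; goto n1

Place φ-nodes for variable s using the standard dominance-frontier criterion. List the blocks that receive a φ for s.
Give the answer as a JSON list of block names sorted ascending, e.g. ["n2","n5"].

Answer: ["n1", "n4"]

Derivation:
idom tree: n1←n0 n2←n0 n3←n1 n4←n1
Dom∩ at merges:
  n1: preds {n0,n3,n4}: {n0} ∩ {n0,n1,n3} ∩ {n0,n1,n4} = {n0}; idom=n0
  n4: preds {n1,n3}: {n0,n1} ∩ {n0,n1,n3} = {n0,n1}; idom=n1

DF derivation:
  join n1 pred n0: · stop@n0
  join n1 pred n3: n3→n1 stop@n0
  join n1 pred n4: n4→n1 stop@n0
  join n4 pred n1: · stop@n1
  join n4 pred n3: n3 stop@n1
  DF(n0)=∅
  DF(n1)={n1}
  DF(n2)=∅
  DF(n3)={n1,n4}
  DF(n4)={n1}

φ for s: defs {n3,n4}
  DF⁺ = {n1,n4}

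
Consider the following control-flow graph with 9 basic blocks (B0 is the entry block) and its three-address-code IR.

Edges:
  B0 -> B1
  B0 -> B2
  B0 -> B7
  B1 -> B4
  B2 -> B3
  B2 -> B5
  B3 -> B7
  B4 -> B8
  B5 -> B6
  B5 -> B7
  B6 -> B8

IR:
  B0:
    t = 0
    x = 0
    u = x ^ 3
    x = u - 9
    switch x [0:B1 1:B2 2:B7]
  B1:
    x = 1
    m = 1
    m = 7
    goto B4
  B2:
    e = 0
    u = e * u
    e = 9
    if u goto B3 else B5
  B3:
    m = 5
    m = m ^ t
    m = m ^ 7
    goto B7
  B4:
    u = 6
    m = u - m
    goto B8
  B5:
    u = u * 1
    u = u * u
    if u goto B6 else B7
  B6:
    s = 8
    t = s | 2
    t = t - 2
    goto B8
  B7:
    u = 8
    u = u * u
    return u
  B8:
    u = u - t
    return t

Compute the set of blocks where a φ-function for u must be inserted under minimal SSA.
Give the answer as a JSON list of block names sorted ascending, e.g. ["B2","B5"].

idom tree: B1←B0 B2←B0 B3←B2 B4←B1 B5←B2 B6←B5 B7←B0 B8←B0
Dom∩ at merges:
  B7: preds {B0,B3,B5}: {B0} ∩ {B0,B2,B3} ∩ {B0,B2,B5} = {B0}; idom=B0
  B8: preds {B4,B6}: {B0,B1,B4} ∩ {B0,B2,B5,B6} = {B0}; idom=B0

DF derivation:
  B7←B0: walk · to B0
  B7←B3: walk B3→B2 to B0
  B7←B5: walk B5→B2 to B0
  B8←B4: walk B4→B1 to B0
  B8←B6: walk B6→B5→B2 to B0
  B0: DF=∅
  B1: DF={B8}
  B2: DF={B7,B8}
  B3: DF={B7}
  B4: DF={B8}
  B5: DF={B7,B8}
  B6: DF={B8}
  B7: DF=∅
  B8: DF=∅

φ for u: defs {B0,B2,B4,B5,B7,B8}
  DF⁺ = {B7,B8}

Answer: ["B7", "B8"]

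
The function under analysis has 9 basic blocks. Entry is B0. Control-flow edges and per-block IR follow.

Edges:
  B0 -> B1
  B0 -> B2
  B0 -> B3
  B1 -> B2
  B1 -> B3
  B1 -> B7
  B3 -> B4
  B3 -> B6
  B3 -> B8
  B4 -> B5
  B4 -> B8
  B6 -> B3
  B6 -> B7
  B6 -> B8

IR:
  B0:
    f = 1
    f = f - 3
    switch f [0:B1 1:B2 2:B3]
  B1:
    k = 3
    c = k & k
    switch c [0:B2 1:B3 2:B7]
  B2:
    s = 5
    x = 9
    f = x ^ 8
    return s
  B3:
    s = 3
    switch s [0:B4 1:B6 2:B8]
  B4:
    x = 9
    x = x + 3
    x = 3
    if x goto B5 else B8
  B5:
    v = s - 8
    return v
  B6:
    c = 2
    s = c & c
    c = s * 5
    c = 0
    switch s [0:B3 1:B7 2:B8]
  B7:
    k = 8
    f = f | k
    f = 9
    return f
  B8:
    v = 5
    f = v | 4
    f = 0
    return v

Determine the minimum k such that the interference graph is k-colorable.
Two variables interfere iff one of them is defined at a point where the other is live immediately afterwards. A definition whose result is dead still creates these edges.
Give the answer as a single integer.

def/use:
  B0: def={f} ue=∅
  B1: def={c,k} ue=∅
  B2: def={f,s,x} ue=∅
  B3: def={s} ue=∅
  B4: def={x} ue=∅
  B5: def={v} ue={s}
  B6: def={c,s} ue=∅
  B7: def={f,k} ue={f}
  B8: def={f,v} ue=∅

Liveness:
  B0: in=∅ out={f}
  B1: in={f} out={f}
  B2: in=∅ out=∅
  B3: in={f} out={f,s}
  B4: in={s} out={s}
  B5: in={s} out=∅
  B6: in={f} out={f}
  B7: in={f} out=∅
  B8: in=∅ out=∅

Interfere edges:
  c: {f,s}
  f: {c,k,s,v}
  k: {f}
  s: {c,f,x}
  v: {f}
  x: {s}

Chromatic number:
  {c,f,s} pairwise interfere (3-clique) ⇒ χ ≥ 3
  3-colouring: r0={f,x}  r1={k,s,v}  r2={c}
  χ = 3

Answer: 3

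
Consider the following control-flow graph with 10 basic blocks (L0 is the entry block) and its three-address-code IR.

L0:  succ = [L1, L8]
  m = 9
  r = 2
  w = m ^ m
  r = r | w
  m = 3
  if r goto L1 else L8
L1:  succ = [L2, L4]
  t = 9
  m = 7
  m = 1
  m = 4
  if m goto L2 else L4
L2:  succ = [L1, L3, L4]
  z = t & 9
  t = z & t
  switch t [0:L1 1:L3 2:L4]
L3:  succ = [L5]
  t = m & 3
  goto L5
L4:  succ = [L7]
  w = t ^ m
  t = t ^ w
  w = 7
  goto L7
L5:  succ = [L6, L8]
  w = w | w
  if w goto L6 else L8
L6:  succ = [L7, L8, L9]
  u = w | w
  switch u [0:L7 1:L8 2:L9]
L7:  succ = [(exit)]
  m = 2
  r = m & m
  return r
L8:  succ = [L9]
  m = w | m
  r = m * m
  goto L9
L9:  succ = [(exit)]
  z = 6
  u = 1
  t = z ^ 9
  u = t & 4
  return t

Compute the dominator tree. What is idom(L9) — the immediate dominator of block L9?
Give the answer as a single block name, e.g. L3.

idom tree: L1←L0 L2←L1 L3←L2 L4←L1 L5←L3 L6←L5 L7←L1 L8←L0 L9←L0
Join-block Dom:
  L1: preds {L0,L2}: {L0} ∩ {L0,L1,L2} = {L0}; idom=L0
  L4: preds {L1,L2}: {L0,L1} ∩ {L0,L1,L2} = {L0,L1}; idom=L1
  L7: preds {L4,L6}: {L0,L1,L4} ∩ {L0,L1,L2,L3,L5,L6} = {L0,L1}; idom=L1
  L8: preds {L0,L5,L6}: {L0} ∩ {L0,L1,L2,L3,L5} ∩ {L0,L1,L2,L3,L5,L6} = {L0}; idom=L0
  L9: preds {L6,L8}: {L0,L1,L2,L3,L5,L6} ∩ {L0,L8} = {L0}; idom=L0

idom(L9) = L0

Answer: L0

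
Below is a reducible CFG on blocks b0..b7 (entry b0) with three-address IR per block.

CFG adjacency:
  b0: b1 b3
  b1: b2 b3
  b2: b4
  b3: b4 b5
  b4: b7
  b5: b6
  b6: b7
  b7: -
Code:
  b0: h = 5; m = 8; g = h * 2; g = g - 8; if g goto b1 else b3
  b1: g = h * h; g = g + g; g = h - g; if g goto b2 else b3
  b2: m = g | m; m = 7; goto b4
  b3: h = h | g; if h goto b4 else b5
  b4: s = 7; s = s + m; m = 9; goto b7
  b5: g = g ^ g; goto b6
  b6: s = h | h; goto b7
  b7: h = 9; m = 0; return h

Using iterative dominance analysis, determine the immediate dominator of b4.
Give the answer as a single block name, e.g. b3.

idom tree: b1←b0 b2←b1 b3←b0 b4←b0 b5←b3 b6←b5 b7←b0
Dom at joins:
  b3: preds {b0,b1}: {b0} ∩ {b0,b1} = {b0}; idom=b0
  b4: preds {b2,b3}: {b0,b1,b2} ∩ {b0,b3} = {b0}; idom=b0
  b7: preds {b4,b6}: {b0,b4} ∩ {b0,b3,b5,b6} = {b0}; idom=b0

idom(b4) = b0

Answer: b0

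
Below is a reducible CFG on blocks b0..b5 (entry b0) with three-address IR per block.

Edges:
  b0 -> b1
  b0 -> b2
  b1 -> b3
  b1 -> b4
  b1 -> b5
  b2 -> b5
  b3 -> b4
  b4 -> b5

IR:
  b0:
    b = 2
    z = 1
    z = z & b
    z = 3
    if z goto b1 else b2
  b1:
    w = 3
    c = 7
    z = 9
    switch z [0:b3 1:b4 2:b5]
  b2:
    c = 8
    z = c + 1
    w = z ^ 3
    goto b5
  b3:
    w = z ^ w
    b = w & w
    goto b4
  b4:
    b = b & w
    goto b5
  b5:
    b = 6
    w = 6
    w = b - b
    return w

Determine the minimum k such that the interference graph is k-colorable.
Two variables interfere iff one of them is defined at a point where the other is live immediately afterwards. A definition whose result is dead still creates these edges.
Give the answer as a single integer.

Answer: 3

Derivation:
Per-block:
  b0: {b,z} / ∅
  b1: {c,w,z} / ∅
  b2: {c,w,z} / ∅
  b3: {b,w} / {w,z}
  b4: {b} / {b,w}
  b5: {b,w} / ∅

Liveness:
  b0: in=∅ out={b}
  b1: in={b} out={b,w,z}
  b2: in=∅ out=∅
  b3: in={w,z} out={b,w}
  b4: in={b,w} out=∅
  b5: in=∅ out=∅

Interference:
  b: {c,w,z}
  c: {b,w}
  w: {b,c,z}
  z: {b,w}

Chromatic number:
  lower bound: {b,c,w} mutually conflict ⇒ χ ≥ 3
  3-colouring: r0={b}  r1={w}  r2={c,z}
  χ = 3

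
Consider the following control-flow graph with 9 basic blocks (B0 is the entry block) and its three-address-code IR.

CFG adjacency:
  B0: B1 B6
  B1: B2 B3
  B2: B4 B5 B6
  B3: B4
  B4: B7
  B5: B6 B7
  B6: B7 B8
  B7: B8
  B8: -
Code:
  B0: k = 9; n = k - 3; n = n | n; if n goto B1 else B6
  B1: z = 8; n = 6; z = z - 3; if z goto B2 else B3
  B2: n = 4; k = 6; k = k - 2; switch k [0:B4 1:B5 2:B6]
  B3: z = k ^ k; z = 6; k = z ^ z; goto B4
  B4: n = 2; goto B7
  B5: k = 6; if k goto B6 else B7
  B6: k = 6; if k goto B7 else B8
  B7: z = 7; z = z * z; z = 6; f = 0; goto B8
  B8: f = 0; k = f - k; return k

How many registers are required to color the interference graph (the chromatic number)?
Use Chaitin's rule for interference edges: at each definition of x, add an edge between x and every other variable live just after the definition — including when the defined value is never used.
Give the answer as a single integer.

Per-block:
  B0: def={k,n} ue=∅
  B1: def={n,z} ue=∅
  B2: def={k,n} ue=∅
  B3: def={k,z} ue={k}
  B4: def={n} ue=∅
  B5: def={k} ue=∅
  B6: def={k} ue=∅
  B7: def={f,z} ue=∅
  B8: def={f,k} ue={k}

Live sets:
  live B0: ∅→{k}
  live B1: {k}→{k}
  live B2: ∅→{k}
  live B3: {k}→{k}
  live B4: {k}→{k}
  live B5: ∅→{k}
  live B6: ∅→{k}
  live B7: {k}→{k}
  live B8: {k}→∅

Interference:
  f↔{k}
  k↔{f,n,z}
  n↔{k,z}
  z↔{k,n}

Chromatic number:
  {k,n,z} pairwise interfere (3-clique) ⇒ χ ≥ 3
  assign f→R1 k→R0 n→R1 z→R2 — no edge inside a register ⇒ χ ≤ 3
  χ = 3

Answer: 3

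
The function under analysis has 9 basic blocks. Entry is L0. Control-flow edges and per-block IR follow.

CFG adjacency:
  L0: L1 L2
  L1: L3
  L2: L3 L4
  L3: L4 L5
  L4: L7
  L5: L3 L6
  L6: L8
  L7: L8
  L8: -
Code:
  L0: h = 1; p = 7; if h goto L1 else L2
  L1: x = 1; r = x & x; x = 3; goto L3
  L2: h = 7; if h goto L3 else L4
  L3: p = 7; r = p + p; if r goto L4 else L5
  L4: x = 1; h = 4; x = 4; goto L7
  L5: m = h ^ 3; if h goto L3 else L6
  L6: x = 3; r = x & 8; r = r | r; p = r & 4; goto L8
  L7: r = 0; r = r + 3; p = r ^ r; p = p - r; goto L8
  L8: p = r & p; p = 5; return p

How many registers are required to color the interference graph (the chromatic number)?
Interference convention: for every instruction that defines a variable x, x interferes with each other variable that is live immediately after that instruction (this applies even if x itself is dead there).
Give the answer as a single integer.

def/use:
  L0: {h,p} / ∅
  L1: {r,x} / ∅
  L2: {h} / ∅
  L3: {p,r} / ∅
  L4: {h,x} / ∅
  L5: {m} / {h}
  L6: {p,r,x} / ∅
  L7: {p,r} / ∅
  L8: {p} / {p,r}

Liveness:
  live L0: ∅→{h}
  live L1: {h}→{h}
  live L2: ∅→{h}
  live L3: {h}→{h}
  live L4: ∅→∅
  live L5: {h}→{h}
  live L6: ∅→{p,r}
  live L7: ∅→{p,r}
  live L8: {p,r}→∅

Interfere edges:
  h↔{m,p,r,x}
  m↔{h}
  p↔{h,r}
  r↔{h,p}
  x↔{h}

Colouring:
  clique {h,p,r} ⇒ need ≥ 3
  3-colouring: c0={h}  c1={m,p,x}  c2={r}
  χ = 3

Answer: 3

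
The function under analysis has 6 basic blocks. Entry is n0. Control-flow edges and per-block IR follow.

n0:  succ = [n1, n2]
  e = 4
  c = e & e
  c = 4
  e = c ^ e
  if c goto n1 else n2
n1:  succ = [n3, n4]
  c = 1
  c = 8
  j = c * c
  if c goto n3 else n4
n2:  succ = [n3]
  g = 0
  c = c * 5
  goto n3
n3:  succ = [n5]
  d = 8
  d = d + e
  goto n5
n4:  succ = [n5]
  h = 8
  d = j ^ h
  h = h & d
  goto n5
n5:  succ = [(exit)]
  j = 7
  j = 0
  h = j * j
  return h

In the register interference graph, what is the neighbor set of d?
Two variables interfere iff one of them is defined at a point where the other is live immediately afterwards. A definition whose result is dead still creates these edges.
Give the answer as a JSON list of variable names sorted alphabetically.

Answer: ["e", "h"]

Derivation:
Per-block:
  n0: {c,e} / ∅
  n1: {c,j} / ∅
  n2: {c,g} / {c}
  n3: {d} / {e}
  n4: {d,h} / {j}
  n5: {h,j} / ∅

Backward fixpoint:
  n0 li=∅ lo={c,e}
  n1 li={e} lo={e,j}
  n2 li={c,e} lo={e}
  n3 li={e} lo=∅
  n4 li={j} lo=∅
  n5 li=∅ lo=∅

Interference:
  c: {e,g,j}
  d: {e,h}
  e: {c,d,g,j}
  g: {c,e}
  h: {d,j}
  j: {c,e,h}

N(d) = ["e", "h"]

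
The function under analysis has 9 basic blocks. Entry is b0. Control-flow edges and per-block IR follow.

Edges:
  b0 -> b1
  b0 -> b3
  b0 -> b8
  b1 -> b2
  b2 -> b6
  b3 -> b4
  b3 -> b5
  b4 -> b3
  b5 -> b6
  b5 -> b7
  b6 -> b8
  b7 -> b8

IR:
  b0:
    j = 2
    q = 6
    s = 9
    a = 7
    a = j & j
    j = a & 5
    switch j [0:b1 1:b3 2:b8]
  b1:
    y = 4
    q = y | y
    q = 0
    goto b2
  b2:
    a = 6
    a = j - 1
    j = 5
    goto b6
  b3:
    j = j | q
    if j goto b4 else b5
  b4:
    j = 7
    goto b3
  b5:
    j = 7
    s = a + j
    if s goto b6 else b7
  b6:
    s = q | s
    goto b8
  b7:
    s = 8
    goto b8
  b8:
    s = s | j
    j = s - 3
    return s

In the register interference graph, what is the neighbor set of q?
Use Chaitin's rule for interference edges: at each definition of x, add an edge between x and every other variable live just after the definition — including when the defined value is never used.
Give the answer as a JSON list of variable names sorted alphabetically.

Answer: ["a", "j", "s"]

Derivation:
def/use:
  b0: def={a,j,q,s} ue=∅
  b1: def={q,y} ue=∅
  b2: def={a,j} ue={j}
  b3: def={j} ue={j,q}
  b4: def={j} ue=∅
  b5: def={j,s} ue={a}
  b6: def={s} ue={q,s}
  b7: def={s} ue=∅
  b8: def={j,s} ue={j,s}

Backward fixpoint:
  live b0: ∅→{a,j,q,s}
  live b1: {j,s}→{j,q,s}
  live b2: {j,q,s}→{j,q,s}
  live b3: {a,j,q}→{a,q}
  live b4: {a,q}→{a,j,q}
  live b5: {a,q}→{j,q,s}
  live b6: {j,q,s}→{j,s}
  live b7: {j}→{j,s}
  live b8: {j,s}→∅

Interfere edges:
  a — {j,q,s}
  j — {a,q,s,y}
  q — {a,j,s}
  s — {a,j,q,y}
  y — {j,s}

N(q) = ["a", "j", "s"]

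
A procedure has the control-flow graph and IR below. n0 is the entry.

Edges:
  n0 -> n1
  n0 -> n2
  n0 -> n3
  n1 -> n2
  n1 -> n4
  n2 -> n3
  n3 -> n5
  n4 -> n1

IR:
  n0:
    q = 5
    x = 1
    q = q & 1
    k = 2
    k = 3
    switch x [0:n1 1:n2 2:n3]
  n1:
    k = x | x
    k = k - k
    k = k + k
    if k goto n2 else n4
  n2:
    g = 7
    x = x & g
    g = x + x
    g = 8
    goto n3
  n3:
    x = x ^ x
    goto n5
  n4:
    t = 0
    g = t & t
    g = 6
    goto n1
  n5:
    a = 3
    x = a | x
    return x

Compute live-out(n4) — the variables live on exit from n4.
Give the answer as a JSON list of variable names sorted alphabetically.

Answer: ["x"]

Derivation:
def/use:
  n0: def={k,q,x} ue=∅
  n1: def={k} ue={x}
  n2: def={g,x} ue={x}
  n3: def={x} ue={x}
  n4: def={g,t} ue=∅
  n5: def={a,x} ue={x}

Live sets:
  n0 li=∅ lo={x}
  n1 li={x} lo={x}
  n2 li={x} lo={x}
  n3 li={x} lo={x}
  n4 li={x} lo={x}
  n5 li={x} lo=∅

live-out(n4) = ["x"]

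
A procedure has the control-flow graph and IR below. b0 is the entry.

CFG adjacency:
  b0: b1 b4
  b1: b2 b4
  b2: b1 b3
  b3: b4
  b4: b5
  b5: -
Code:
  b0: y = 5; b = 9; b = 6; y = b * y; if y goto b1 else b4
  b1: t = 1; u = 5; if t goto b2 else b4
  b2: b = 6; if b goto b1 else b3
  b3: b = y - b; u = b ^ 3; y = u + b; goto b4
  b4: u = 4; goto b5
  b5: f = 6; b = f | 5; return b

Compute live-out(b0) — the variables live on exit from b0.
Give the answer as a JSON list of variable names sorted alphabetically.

Block summaries:
  b0: def={b,y} ue=∅
  b1: def={t,u} ue=∅
  b2: def={b} ue=∅
  b3: def={b,u,y} ue={b,y}
  b4: def={u} ue=∅
  b5: def={b,f} ue=∅

Backward fixpoint:
  b0: in=∅ out={y}
  b1: in={y} out={y}
  b2: in={y} out={b,y}
  b3: in={b,y} out=∅
  b4: in=∅ out=∅
  b5: in=∅ out=∅

live-out(b0) = ["y"]

Answer: ["y"]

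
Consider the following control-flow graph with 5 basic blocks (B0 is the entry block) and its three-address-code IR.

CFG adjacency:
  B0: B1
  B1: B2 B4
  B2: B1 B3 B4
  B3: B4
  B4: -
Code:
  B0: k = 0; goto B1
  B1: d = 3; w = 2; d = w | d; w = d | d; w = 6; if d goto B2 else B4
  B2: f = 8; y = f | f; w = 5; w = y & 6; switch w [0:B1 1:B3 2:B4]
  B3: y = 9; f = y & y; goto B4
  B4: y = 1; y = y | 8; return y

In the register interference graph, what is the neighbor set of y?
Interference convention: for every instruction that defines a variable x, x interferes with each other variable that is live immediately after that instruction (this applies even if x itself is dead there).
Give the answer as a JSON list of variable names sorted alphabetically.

Block summaries:
  B0: def={k} ue=∅
  B1: def={d,w} ue=∅
  B2: def={f,w,y} ue=∅
  B3: def={f,y} ue=∅
  B4: def={y} ue=∅

Live sets:
  B0: in=∅ out=∅
  B1: in=∅ out=∅
  B2: in=∅ out=∅
  B3: in=∅ out=∅
  B4: in=∅ out=∅

Interference:
  d: {w}
  f: ∅
  k: ∅
  w: {d,y}
  y: {w}

N(y) = ["w"]

Answer: ["w"]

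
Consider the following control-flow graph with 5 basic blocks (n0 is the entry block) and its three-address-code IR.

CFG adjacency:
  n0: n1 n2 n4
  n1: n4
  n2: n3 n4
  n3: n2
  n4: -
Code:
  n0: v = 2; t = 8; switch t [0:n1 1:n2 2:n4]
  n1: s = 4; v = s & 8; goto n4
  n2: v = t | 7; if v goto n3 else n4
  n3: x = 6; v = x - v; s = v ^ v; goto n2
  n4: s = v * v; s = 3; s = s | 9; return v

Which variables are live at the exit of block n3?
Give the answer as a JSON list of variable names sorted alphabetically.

Block summaries:
  n0 def {t,v} use ∅
  n1 def {s,v} use ∅
  n2 def {v} use {t}
  n3 def {s,v,x} use {v}
  n4 def {s} use {v}

Live sets:
  n0: in=∅ out={t,v}
  n1: in=∅ out={v}
  n2: in={t} out={t,v}
  n3: in={t,v} out={t}
  n4: in={v} out=∅

live-out(n3) = ["t"]

Answer: ["t"]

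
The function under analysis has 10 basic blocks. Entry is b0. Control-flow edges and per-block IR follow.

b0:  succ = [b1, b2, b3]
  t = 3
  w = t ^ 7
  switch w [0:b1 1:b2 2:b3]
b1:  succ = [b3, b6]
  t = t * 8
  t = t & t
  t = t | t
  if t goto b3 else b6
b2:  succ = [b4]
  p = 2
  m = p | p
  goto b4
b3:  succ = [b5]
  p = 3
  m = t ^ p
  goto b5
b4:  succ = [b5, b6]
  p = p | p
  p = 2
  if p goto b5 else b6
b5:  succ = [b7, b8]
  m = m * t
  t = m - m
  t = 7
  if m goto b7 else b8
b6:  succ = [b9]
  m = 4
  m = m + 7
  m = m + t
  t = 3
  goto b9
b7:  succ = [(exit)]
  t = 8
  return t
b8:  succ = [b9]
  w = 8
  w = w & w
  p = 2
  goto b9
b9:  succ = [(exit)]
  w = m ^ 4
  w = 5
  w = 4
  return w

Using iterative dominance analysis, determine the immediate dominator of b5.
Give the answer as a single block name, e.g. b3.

Answer: b0

Working:
idom tree: b1←b0 b2←b0 b3←b0 b4←b2 b5←b0 b6←b0 b7←b5 b8←b5 b9←b0
Dom∩ at merges:
  b3: preds {b0,b1}: {b0} ∩ {b0,b1} = {b0}; idom=b0
  b5: preds {b3,b4}: {b0,b3} ∩ {b0,b2,b4} = {b0}; idom=b0
  b6: preds {b1,b4}: {b0,b1} ∩ {b0,b2,b4} = {b0}; idom=b0
  b9: preds {b6,b8}: {b0,b6} ∩ {b0,b5,b8} = {b0}; idom=b0

idom(b5) = b0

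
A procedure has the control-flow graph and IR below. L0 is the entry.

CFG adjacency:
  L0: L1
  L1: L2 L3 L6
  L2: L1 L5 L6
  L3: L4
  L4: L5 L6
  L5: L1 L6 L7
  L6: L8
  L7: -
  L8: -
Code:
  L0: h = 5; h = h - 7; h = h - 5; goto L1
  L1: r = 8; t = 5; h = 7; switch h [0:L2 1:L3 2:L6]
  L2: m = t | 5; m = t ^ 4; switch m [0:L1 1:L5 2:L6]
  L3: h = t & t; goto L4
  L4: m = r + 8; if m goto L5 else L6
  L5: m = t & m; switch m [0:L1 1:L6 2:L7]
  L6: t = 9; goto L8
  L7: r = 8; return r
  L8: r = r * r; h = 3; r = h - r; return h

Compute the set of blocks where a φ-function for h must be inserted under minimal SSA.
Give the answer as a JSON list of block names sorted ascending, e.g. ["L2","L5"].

Answer: ["L1", "L5", "L6"]

Analysis:
idom tree: L1←L0 L2←L1 L3←L1 L4←L3 L5←L1 L6←L1 L7←L5 L8←L6
Join-block Dom:
  L1: preds {L0,L2,L5}: {L0} ∩ {L0,L1,L2} ∩ {L0,L1,L5} = {L0}; idom=L0
  L5: preds {L2,L4}: {L0,L1,L2} ∩ {L0,L1,L3,L4} = {L0,L1}; idom=L1
  L6: preds {L1,L2,L4,L5}: {L0,L1} ∩ {L0,L1,L2} ∩ {L0,L1,L3,L4} ∩ {L0,L1,L5} = {L0,L1}; idom=L1

Frontier:
  L1←L0: walk · to L0
  L1←L2: walk L2→L1 to L0
  L1←L5: walk L5→L1 to L0
  L5←L2: walk L2 to L1
  L5←L4: walk L4→L3 to L1
  L6←L1: walk · to L1
  L6←L2: walk L2 to L1
  L6←L4: walk L4→L3 to L1
  L6←L5: walk L5 to L1
  DF(L0)=∅
  DF(L1)={L1}
  DF(L2)={L1,L5,L6}
  DF(L3)={L5,L6}
  DF(L4)={L5,L6}
  DF(L5)={L1,L6}
  DF(L6)=∅
  DF(L7)=∅
  DF(L8)=∅

φ for h: defs {L0,L1,L3,L8}
  DF⁺ = {L1,L5,L6}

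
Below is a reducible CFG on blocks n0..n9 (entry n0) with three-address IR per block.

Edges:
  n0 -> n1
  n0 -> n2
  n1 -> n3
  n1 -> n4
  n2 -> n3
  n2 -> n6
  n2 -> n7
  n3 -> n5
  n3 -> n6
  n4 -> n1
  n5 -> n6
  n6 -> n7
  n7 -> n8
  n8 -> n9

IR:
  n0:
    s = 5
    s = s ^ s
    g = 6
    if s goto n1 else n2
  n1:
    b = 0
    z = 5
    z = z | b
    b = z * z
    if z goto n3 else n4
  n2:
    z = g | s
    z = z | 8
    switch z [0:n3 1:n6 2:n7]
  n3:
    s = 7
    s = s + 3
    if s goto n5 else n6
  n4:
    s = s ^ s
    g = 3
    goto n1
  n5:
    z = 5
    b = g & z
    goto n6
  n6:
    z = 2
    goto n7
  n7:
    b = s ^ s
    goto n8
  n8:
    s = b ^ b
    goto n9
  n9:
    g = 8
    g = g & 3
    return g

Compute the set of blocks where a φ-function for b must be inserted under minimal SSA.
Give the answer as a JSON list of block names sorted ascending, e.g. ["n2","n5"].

idom tree: n1←n0 n2←n0 n3←n0 n4←n1 n5←n3 n6←n0 n7←n0 n8←n7 n9←n8
Dom∩ at merges:
  n1: preds {n0,n4}: {n0} ∩ {n0,n1,n4} = {n0}; idom=n0
  n3: preds {n1,n2}: {n0,n1} ∩ {n0,n2} = {n0}; idom=n0
  n6: preds {n2,n3,n5}: {n0,n2} ∩ {n0,n3} ∩ {n0,n3,n5} = {n0}; idom=n0
  n7: preds {n2,n6}: {n0,n2} ∩ {n0,n6} = {n0}; idom=n0

Frontier:
  join n1 pred n0: · stop@n0
  join n1 pred n4: n4→n1 stop@n0
  join n3 pred n1: n1 stop@n0
  join n3 pred n2: n2 stop@n0
  join n6 pred n2: n2 stop@n0
  join n6 pred n3: n3 stop@n0
  join n6 pred n5: n5→n3 stop@n0
  join n7 pred n2: n2 stop@n0
  join n7 pred n6: n6 stop@n0
  n0 → ∅
  n1 → {n1,n3}
  n2 → {n3,n6,n7}
  n3 → {n6}
  n4 → {n1}
  n5 → {n6}
  n6 → {n7}
  n7 → ∅
  n8 → ∅
  n9 → ∅

φ for b: defs {n1,n5,n7}
  DF⁺ = {n1,n3,n6,n7}

Answer: ["n1", "n3", "n6", "n7"]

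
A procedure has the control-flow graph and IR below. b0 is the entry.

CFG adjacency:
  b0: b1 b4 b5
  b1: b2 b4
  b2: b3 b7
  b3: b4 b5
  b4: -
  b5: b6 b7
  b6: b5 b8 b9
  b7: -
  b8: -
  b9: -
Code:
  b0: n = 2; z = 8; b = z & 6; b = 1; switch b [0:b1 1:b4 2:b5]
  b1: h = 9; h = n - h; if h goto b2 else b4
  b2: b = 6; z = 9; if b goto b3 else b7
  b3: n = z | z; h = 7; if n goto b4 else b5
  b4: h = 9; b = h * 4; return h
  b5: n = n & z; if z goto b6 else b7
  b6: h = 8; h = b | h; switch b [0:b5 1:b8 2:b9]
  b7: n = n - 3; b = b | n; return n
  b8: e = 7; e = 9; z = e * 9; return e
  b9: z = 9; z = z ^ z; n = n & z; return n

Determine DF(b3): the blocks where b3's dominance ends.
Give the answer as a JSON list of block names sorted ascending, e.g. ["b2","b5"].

Answer: ["b4", "b5"]

Derivation:
idom tree: b1←b0 b2←b1 b3←b2 b4←b0 b5←b0 b6←b5 b7←b0 b8←b6 b9←b6
Join-block Dom:
  b4: preds {b0,b1,b3}: {b0} ∩ {b0,b1} ∩ {b0,b1,b2,b3} = {b0}; idom=b0
  b5: preds {b0,b3,b6}: {b0} ∩ {b0,b1,b2,b3} ∩ {b0,b5,b6} = {b0}; idom=b0
  b7: preds {b2,b5}: {b0,b1,b2} ∩ {b0,b5} = {b0}; idom=b0

Frontier:
  b4←b0: walk · to b0
  b4←b1: walk b1 to b0
  b4←b3: walk b3→b2→b1 to b0
  b5←b0: walk · to b0
  b5←b3: walk b3→b2→b1 to b0
  b5←b6: walk b6→b5 to b0
  b7←b2: walk b2→b1 to b0
  b7←b5: walk b5 to b0
  DF(b0)=∅
  DF(b1)={b4,b5,b7}
  DF(b2)={b4,b5,b7}
  DF(b3)={b4,b5}
  DF(b4)=∅
  DF(b5)={b5,b7}
  DF(b6)={b5}
  DF(b7)=∅
  DF(b8)=∅
  DF(b9)=∅

DF(b3) = ["b4", "b5"]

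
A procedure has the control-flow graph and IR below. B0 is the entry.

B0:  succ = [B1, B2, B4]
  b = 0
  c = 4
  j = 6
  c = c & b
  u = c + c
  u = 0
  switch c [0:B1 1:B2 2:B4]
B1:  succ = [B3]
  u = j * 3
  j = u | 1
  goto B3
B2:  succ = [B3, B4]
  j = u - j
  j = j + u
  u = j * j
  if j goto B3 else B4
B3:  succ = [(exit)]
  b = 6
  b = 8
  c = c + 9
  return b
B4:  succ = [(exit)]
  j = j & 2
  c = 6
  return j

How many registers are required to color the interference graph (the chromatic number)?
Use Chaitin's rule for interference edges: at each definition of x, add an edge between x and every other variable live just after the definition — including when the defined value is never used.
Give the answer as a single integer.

Per-block:
  B0: def={b,c,j,u} ue=∅
  B1: def={j,u} ue={j}
  B2: def={j,u} ue={j,u}
  B3: def={b,c} ue={c}
  B4: def={c,j} ue={j}

Liveness:
  live B0: ∅→{c,j,u}
  live B1: {c,j}→{c}
  live B2: {c,j,u}→{c,j}
  live B3: {c}→∅
  live B4: {j}→∅

Conflict graph:
  b — {c,j}
  c — {b,j,u}
  j — {b,c,u}
  u — {c,j}

Colouring:
  lower bound: {b,c,j} mutually conflict ⇒ χ ≥ 3
  assign b→c2 c→c0 j→c1 u→c2 — no edge inside a register ⇒ χ ≤ 3
  χ = 3

Answer: 3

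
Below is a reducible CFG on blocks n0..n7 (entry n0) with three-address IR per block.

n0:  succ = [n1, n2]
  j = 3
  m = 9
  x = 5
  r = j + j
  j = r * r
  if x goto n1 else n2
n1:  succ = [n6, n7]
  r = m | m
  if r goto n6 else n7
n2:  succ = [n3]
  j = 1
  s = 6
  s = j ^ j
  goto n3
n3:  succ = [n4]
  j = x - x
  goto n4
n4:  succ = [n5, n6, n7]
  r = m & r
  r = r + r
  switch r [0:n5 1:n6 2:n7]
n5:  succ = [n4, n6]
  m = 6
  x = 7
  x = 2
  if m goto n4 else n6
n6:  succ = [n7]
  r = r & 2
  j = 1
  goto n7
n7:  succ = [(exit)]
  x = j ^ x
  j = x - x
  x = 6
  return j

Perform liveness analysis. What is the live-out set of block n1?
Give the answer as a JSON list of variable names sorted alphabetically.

Block summaries:
  n0: {j,m,r,x} / ∅
  n1: {r} / {m}
  n2: {j,s} / ∅
  n3: {j} / {x}
  n4: {r} / {m,r}
  n5: {m,x} / ∅
  n6: {j,r} / {r}
  n7: {j,x} / {j,x}

Live sets:
  live n0: ∅→{j,m,r,x}
  live n1: {j,m,x}→{j,r,x}
  live n2: {m,r,x}→{m,r,x}
  live n3: {m,r,x}→{j,m,r,x}
  live n4: {j,m,r,x}→{j,r,x}
  live n5: {j,r}→{j,m,r,x}
  live n6: {r,x}→{j,x}
  live n7: {j,x}→∅

live-out(n1) = ["j", "r", "x"]

Answer: ["j", "r", "x"]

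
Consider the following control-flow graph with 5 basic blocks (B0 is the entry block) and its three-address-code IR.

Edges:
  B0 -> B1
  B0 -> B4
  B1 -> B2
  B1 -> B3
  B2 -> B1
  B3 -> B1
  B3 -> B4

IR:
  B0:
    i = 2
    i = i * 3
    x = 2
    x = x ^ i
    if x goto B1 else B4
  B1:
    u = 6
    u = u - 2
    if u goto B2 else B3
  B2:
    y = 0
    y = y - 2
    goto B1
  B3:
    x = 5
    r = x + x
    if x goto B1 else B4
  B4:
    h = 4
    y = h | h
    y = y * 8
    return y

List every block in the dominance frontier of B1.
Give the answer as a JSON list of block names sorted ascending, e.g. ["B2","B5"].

idom tree: B1←B0 B2←B1 B3←B1 B4←B0
Dom at joins:
  B1: preds {B0,B2,B3}: {B0} ∩ {B0,B1,B2} ∩ {B0,B1,B3} = {B0}; idom=B0
  B4: preds {B0,B3}: {B0} ∩ {B0,B1,B3} = {B0}; idom=B0

DF walk-up:
  B1←B0: walk · to B0
  B1←B2: walk B2→B1 to B0
  B1←B3: walk B3→B1 to B0
  B4←B0: walk · to B0
  B4←B3: walk B3→B1 to B0
  B0: DF=∅
  B1: DF={B1,B4}
  B2: DF={B1}
  B3: DF={B1,B4}
  B4: DF=∅

DF(B1) = ["B1", "B4"]

Answer: ["B1", "B4"]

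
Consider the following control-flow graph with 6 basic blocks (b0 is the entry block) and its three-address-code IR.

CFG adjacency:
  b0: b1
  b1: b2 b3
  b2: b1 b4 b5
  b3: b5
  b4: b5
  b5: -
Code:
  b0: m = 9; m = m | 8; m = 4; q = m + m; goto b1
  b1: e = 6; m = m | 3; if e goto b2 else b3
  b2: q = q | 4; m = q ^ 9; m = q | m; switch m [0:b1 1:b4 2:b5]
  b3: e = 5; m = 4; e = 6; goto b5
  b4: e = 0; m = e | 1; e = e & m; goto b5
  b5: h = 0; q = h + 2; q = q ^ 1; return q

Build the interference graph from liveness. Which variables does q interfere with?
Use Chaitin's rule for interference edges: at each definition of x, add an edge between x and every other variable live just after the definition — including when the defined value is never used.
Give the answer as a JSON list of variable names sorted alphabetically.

Answer: ["e", "m"]

Derivation:
Per-block:
  b0: def={m,q} ue=∅
  b1: def={e,m} ue={m}
  b2: def={m,q} ue={q}
  b3: def={e,m} ue=∅
  b4: def={e,m} ue=∅
  b5: def={h,q} ue=∅

Backward fixpoint:
  b0 li=∅ lo={m,q}
  b1 li={m,q} lo={q}
  b2 li={q} lo={m,q}
  b3 li=∅ lo=∅
  b4 li=∅ lo=∅
  b5 li=∅ lo=∅

Conflict graph:
  e: {m,q}
  h: ∅
  m: {e,q}
  q: {e,m}

N(q) = ["e", "m"]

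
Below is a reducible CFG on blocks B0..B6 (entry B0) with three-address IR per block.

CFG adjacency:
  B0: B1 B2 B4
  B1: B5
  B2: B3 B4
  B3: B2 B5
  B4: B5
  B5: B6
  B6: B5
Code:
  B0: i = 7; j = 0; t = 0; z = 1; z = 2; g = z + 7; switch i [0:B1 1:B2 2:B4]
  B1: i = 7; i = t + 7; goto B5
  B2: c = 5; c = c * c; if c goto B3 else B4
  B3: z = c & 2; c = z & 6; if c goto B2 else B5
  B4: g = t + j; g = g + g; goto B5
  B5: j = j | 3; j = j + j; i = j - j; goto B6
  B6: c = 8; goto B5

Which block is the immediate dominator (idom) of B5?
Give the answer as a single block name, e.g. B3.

idom tree: B1←B0 B2←B0 B3←B2 B4←B0 B5←B0 B6←B5
Join-block Dom:
  B2: preds {B0,B3}: {B0} ∩ {B0,B2,B3} = {B0}; idom=B0
  B4: preds {B0,B2}: {B0} ∩ {B0,B2} = {B0}; idom=B0
  B5: preds {B1,B3,B4,B6}: {B0,B1} ∩ {B0,B2,B3} ∩ {B0,B4} ∩ {B0,B5,B6} = {B0}; idom=B0

idom(B5) = B0

Answer: B0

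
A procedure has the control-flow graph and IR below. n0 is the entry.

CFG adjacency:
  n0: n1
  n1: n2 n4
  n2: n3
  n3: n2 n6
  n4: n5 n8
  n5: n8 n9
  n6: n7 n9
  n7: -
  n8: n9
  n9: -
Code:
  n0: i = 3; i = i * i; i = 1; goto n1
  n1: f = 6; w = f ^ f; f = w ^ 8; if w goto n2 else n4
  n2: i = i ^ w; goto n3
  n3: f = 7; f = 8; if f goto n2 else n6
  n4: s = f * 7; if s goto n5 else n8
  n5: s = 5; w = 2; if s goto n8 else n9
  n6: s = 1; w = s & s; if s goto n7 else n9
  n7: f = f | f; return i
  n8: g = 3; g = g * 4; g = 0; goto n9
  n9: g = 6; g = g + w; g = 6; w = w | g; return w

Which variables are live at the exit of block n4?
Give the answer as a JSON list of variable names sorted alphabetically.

Answer: ["w"]

Derivation:
Block summaries:
  n0 def {i} use ∅
  n1 def {f,w} use ∅
  n2 def {i} use {i,w}
  n3 def {f} use ∅
  n4 def {s} use {f}
  n5 def {s,w} use ∅
  n6 def {s,w} use ∅
  n7 def {f} use {f,i}
  n8 def {g} use ∅
  n9 def {g,w} use {w}

Backward fixpoint:
  live n0: ∅→{i}
  live n1: {i}→{f,i,w}
  live n2: {i,w}→{i,w}
  live n3: {i,w}→{f,i,w}
  live n4: {f,w}→{w}
  live n5: ∅→{w}
  live n6: {f,i}→{f,i,w}
  live n7: {f,i}→∅
  live n8: {w}→{w}
  live n9: {w}→∅

live-out(n4) = ["w"]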